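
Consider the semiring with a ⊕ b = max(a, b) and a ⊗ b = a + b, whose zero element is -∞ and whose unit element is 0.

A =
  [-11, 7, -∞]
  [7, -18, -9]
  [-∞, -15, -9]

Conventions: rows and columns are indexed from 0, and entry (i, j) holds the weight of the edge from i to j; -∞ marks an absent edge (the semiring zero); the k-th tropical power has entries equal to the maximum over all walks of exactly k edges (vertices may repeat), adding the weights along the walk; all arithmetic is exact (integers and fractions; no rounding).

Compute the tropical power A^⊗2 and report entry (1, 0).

A^⊗2:
  [14, -4, -2]
  [-4, 14, -18]
  [-8, -24, -18]
Key observation: the optimum is the walk 1->0->0, with weight 7 + (-11) = -4.
Optimal value attained by: walk 1->0->0.
Answer: (A^⊗2)[1][0] = -4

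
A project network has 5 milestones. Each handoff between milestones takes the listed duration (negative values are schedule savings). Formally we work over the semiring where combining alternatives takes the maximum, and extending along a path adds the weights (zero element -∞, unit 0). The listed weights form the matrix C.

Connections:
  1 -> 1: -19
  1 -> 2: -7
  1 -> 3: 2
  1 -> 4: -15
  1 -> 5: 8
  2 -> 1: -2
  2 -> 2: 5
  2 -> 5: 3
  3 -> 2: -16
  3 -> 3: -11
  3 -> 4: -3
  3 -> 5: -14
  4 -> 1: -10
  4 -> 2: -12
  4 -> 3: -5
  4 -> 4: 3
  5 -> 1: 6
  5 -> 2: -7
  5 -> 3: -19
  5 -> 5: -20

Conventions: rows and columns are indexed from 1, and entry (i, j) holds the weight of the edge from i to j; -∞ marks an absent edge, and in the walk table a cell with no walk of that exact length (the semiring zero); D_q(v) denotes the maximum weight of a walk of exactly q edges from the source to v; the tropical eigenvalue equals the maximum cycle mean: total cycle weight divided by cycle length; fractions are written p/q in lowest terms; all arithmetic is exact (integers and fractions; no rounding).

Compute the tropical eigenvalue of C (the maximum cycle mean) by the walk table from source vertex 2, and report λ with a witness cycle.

q=0: [-∞, 0, -∞, -∞, -∞]
q=1: [-2, 5, -∞, -∞, 3]
q=2: [9, 10, 0, -17, 8]
q=3: [14, 15, 11, -3, 17]
q=4: [23, 20, 16, 8, 22]
q=5: [28, 25, 25, 13, 31]
Optimal cycle mean attained by: cycle 1->5->1, total 8 + 6, length 2.
Answer: λ = 7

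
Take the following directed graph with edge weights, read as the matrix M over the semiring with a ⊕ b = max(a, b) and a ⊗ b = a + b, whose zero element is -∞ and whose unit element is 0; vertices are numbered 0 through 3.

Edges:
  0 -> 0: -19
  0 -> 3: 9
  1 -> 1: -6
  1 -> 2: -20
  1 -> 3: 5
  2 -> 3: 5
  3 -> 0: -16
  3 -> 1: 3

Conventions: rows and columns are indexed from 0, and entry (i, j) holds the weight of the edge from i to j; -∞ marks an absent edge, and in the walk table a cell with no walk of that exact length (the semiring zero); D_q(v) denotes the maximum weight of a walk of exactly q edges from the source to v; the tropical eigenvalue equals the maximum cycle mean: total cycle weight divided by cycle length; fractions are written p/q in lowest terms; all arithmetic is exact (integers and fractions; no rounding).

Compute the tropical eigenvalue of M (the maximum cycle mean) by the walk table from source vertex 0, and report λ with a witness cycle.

q=0: [0, -∞, -∞, -∞]
q=1: [-19, -∞, -∞, 9]
q=2: [-7, 12, -∞, -10]
q=3: [-26, 6, -8, 17]
q=4: [1, 20, -14, 11]
Optimal cycle mean attained by: cycle 1->3->1, total 5 + 3, length 2.
Answer: λ = 4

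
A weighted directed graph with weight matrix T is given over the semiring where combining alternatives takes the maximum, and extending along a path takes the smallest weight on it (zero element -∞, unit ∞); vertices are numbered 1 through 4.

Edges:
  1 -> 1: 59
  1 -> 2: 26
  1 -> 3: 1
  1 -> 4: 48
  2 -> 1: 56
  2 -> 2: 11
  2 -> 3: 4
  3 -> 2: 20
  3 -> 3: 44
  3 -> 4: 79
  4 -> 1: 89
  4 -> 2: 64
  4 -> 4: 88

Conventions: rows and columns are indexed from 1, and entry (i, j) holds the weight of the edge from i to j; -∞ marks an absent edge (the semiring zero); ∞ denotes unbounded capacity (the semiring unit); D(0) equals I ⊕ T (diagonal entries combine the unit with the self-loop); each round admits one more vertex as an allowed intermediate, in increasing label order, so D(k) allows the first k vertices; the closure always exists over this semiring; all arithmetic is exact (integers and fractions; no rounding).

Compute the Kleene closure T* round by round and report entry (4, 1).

D(0):
  [∞, 26, 1, 48]
  [56, ∞, 4, -∞]
  [-∞, 20, ∞, 79]
  [89, 64, -∞, ∞]
D(1):
  [∞, 26, 1, 48]
  [56, ∞, 4, 48]
  [-∞, 20, ∞, 79]
  [89, 64, 1, ∞]
D(2):
  [∞, 26, 4, 48]
  [56, ∞, 4, 48]
  [20, 20, ∞, 79]
  [89, 64, 4, ∞]
D(3):
  [∞, 26, 4, 48]
  [56, ∞, 4, 48]
  [20, 20, ∞, 79]
  [89, 64, 4, ∞]
D(4):
  [∞, 48, 4, 48]
  [56, ∞, 4, 48]
  [79, 64, ∞, 79]
  [89, 64, 4, ∞]
Answer: T*[4][1] = 89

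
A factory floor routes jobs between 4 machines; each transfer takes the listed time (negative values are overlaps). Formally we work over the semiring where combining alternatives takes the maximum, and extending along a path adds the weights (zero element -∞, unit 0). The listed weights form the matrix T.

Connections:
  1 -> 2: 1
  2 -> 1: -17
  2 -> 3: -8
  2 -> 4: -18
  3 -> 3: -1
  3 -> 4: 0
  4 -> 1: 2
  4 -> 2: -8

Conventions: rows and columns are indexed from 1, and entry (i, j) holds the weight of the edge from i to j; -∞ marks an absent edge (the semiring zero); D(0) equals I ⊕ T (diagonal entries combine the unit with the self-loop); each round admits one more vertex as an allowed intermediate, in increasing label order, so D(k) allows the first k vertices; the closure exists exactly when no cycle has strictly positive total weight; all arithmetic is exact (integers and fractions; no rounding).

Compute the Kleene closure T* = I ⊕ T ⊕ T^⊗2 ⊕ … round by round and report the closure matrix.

D(0):
  [0, 1, -∞, -∞]
  [-17, 0, -8, -18]
  [-∞, -∞, 0, 0]
  [2, -8, -∞, 0]
D(1):
  [0, 1, -∞, -∞]
  [-17, 0, -8, -18]
  [-∞, -∞, 0, 0]
  [2, 3, -∞, 0]
D(2):
  [0, 1, -7, -17]
  [-17, 0, -8, -18]
  [-∞, -∞, 0, 0]
  [2, 3, -5, 0]
D(3):
  [0, 1, -7, -7]
  [-17, 0, -8, -8]
  [-∞, -∞, 0, 0]
  [2, 3, -5, 0]
D(4):
  [0, 1, -7, -7]
  [-6, 0, -8, -8]
  [2, 3, 0, 0]
  [2, 3, -5, 0]
Answer: T* = [[0, 1, -7, -7], [-6, 0, -8, -8], [2, 3, 0, 0], [2, 3, -5, 0]]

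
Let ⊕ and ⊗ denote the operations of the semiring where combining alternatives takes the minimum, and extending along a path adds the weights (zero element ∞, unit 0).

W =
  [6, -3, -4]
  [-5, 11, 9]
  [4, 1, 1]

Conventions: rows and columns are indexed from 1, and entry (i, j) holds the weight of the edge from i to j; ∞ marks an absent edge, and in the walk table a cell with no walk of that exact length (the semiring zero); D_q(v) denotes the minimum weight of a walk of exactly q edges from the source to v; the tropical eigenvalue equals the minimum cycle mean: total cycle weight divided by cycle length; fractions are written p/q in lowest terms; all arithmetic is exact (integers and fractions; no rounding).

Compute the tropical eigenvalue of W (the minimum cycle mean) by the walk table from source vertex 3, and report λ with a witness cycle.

q=0: [∞, ∞, 0]
q=1: [4, 1, 1]
q=2: [-4, 1, 0]
q=3: [-4, -7, -8]
Optimal cycle mean attained by: cycle 1->2->1, total (-3) + (-5), length 2.
Answer: λ = -4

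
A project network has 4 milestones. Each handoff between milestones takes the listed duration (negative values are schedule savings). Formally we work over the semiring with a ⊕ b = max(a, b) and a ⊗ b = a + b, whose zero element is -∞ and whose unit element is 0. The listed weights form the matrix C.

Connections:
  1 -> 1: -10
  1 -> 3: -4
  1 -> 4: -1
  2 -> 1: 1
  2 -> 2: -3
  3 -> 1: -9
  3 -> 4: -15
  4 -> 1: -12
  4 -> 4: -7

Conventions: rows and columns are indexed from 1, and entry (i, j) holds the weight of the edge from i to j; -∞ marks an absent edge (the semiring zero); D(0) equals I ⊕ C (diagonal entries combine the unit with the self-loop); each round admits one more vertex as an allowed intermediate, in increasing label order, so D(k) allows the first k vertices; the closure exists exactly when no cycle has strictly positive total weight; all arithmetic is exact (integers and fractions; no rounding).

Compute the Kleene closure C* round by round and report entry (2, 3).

D(0):
  [0, -∞, -4, -1]
  [1, 0, -∞, -∞]
  [-9, -∞, 0, -15]
  [-12, -∞, -∞, 0]
D(1):
  [0, -∞, -4, -1]
  [1, 0, -3, 0]
  [-9, -∞, 0, -10]
  [-12, -∞, -16, 0]
D(2):
  [0, -∞, -4, -1]
  [1, 0, -3, 0]
  [-9, -∞, 0, -10]
  [-12, -∞, -16, 0]
D(3):
  [0, -∞, -4, -1]
  [1, 0, -3, 0]
  [-9, -∞, 0, -10]
  [-12, -∞, -16, 0]
D(4):
  [0, -∞, -4, -1]
  [1, 0, -3, 0]
  [-9, -∞, 0, -10]
  [-12, -∞, -16, 0]
Answer: C*[2][3] = -3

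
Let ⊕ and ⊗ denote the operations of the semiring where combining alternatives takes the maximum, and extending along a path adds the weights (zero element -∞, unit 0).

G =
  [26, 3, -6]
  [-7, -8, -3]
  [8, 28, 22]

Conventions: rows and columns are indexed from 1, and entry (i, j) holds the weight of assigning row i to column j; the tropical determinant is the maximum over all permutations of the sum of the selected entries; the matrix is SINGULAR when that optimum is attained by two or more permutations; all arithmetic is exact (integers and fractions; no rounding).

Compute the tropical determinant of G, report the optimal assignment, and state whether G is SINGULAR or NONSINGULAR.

σ = (1, 2, 3): 26 + (-8) + 22 = 40
σ = (1, 3, 2): 26 + (-3) + 28 = 51
σ = (2, 1, 3): 3 + (-7) + 22 = 18
σ = (2, 3, 1): 3 + (-3) + 8 = 8
σ = (3, 1, 2): (-6) + (-7) + 28 = 15
σ = (3, 2, 1): (-6) + (-8) + 8 = -6
Optimal value attained by: σ = (1, 3, 2).
Answer: det⊕(G) = 51; verdict: NONSINGULAR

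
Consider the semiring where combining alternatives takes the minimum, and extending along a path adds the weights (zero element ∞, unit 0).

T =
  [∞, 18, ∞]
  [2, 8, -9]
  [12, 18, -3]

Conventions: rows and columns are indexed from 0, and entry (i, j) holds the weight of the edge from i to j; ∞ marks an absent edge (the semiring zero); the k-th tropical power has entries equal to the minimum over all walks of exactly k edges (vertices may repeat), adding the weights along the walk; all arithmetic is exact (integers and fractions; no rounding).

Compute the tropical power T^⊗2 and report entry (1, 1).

T^⊗2:
  [20, 26, 9]
  [3, 9, -12]
  [9, 15, -6]
Key observation: the optimum is the walk 1->2->1, with weight (-9) + 18 = 9.
Optimal value attained by: walk 1->2->1.
Answer: (T^⊗2)[1][1] = 9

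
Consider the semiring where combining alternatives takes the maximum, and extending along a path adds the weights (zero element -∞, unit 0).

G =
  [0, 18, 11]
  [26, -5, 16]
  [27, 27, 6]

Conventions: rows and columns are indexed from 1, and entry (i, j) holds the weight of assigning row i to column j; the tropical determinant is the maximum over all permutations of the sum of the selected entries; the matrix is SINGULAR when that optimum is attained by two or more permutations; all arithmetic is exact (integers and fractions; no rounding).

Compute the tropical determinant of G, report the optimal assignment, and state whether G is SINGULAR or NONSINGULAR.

σ = (1, 2, 3): 0 + (-5) + 6 = 1
σ = (1, 3, 2): 0 + 16 + 27 = 43
σ = (2, 1, 3): 18 + 26 + 6 = 50
σ = (2, 3, 1): 18 + 16 + 27 = 61
σ = (3, 1, 2): 11 + 26 + 27 = 64
σ = (3, 2, 1): 11 + (-5) + 27 = 33
Optimal value attained by: σ = (3, 1, 2).
Answer: det⊕(G) = 64; verdict: NONSINGULAR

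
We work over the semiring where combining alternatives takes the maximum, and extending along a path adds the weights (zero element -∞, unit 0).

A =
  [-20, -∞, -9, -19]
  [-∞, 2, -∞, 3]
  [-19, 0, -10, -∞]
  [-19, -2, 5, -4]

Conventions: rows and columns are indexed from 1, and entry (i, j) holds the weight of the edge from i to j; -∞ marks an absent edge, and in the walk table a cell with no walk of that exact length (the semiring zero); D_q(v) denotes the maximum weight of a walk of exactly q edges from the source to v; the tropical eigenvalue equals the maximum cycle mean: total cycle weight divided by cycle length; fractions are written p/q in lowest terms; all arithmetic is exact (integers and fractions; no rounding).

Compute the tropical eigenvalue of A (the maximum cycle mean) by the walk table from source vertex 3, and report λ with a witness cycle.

q=0: [-∞, -∞, 0, -∞]
q=1: [-19, 0, -10, -∞]
q=2: [-29, 2, -20, 3]
q=3: [-16, 4, 8, 5]
q=4: [-11, 8, 10, 7]
Optimal cycle mean attained by: cycle 2->4->3->2, total 3 + 5 + 0, length 3.
Answer: λ = 8/3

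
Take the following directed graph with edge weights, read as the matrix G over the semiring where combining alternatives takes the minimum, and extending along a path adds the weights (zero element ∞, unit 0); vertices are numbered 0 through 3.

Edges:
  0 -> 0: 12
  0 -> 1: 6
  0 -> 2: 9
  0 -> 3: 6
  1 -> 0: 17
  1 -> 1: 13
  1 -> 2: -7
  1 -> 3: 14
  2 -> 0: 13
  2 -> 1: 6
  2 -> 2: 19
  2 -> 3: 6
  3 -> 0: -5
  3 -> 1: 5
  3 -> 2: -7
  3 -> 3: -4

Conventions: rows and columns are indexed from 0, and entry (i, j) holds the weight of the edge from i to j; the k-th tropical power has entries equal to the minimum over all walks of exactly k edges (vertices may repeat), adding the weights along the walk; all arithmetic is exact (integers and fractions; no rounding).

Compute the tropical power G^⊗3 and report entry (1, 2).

G^⊗2:
  [1, 11, -1, 2]
  [6, -1, 6, -1]
  [1, 11, -1, 2]
  [-9, -1, -11, -8]
G^⊗3:
  [-3, 5, -5, -2]
  [-6, 4, -8, -5]
  [-3, 5, -5, -2]
  [-13, -5, -15, -12]
Key observation: the optimum is the walk 1->2->1->2, with weight (-7) + 6 + (-7) = -8.
Optimal value attained by: walk 1->2->1->2.
Answer: (G^⊗3)[1][2] = -8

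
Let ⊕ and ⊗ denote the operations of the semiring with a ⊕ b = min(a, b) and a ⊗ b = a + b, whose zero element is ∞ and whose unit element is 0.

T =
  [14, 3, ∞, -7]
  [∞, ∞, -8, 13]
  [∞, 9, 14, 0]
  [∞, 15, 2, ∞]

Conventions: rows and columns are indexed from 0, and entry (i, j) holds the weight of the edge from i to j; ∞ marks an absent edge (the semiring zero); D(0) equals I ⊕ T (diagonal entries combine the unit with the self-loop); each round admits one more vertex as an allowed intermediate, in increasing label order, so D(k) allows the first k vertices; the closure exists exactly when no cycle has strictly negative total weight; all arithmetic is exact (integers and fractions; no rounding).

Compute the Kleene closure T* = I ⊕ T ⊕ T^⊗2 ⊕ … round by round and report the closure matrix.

D(0):
  [0, 3, ∞, -7]
  [∞, 0, -8, 13]
  [∞, 9, 0, 0]
  [∞, 15, 2, 0]
D(1):
  [0, 3, ∞, -7]
  [∞, 0, -8, 13]
  [∞, 9, 0, 0]
  [∞, 15, 2, 0]
D(2):
  [0, 3, -5, -7]
  [∞, 0, -8, 13]
  [∞, 9, 0, 0]
  [∞, 15, 2, 0]
D(3):
  [0, 3, -5, -7]
  [∞, 0, -8, -8]
  [∞, 9, 0, 0]
  [∞, 11, 2, 0]
D(4):
  [0, 3, -5, -7]
  [∞, 0, -8, -8]
  [∞, 9, 0, 0]
  [∞, 11, 2, 0]
Answer: T* = [[0, 3, -5, -7], [∞, 0, -8, -8], [∞, 9, 0, 0], [∞, 11, 2, 0]]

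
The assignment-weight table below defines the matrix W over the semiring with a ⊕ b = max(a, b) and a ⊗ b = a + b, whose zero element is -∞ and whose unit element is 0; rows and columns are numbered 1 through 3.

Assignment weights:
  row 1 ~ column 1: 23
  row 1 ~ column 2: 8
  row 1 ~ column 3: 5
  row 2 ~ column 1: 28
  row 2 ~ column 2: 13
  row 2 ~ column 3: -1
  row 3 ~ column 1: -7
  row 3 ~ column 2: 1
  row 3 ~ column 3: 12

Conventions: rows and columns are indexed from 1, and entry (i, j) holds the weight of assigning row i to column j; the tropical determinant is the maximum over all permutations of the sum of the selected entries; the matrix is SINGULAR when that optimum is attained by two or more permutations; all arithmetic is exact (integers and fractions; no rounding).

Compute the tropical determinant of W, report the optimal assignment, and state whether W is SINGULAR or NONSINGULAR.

σ = (1, 2, 3): 23 + 13 + 12 = 48
σ = (1, 3, 2): 23 + (-1) + 1 = 23
σ = (2, 1, 3): 8 + 28 + 12 = 48
σ = (2, 3, 1): 8 + (-1) + (-7) = 0
σ = (3, 1, 2): 5 + 28 + 1 = 34
σ = (3, 2, 1): 5 + 13 + (-7) = 11
Optimal value attained by: σ = (1, 2, 3).
Answer: det⊕(W) = 48; verdict: SINGULAR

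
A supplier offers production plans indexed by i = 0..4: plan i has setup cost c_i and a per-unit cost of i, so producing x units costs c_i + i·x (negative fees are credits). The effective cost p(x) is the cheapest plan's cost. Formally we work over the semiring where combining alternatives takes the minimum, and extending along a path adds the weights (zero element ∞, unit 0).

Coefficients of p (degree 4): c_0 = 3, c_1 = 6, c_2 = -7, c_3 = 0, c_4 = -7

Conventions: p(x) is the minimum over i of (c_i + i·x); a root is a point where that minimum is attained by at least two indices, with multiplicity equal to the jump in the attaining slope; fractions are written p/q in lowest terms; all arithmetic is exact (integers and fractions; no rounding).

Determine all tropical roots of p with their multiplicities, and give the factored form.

hull edge (i=0, c=3) to (i=2, c=-7): slope -5, span 2
hull edge (i=2, c=-7) to (i=4, c=-7): slope 0, span 2
Factored form: p(x) = -7 ⊗ (x ⊕ 0) ⊗ (x ⊕ 0) ⊗ (x ⊕ 5) ⊗ (x ⊕ 5)
Answer: roots = 0 (mult 2), 5 (mult 2)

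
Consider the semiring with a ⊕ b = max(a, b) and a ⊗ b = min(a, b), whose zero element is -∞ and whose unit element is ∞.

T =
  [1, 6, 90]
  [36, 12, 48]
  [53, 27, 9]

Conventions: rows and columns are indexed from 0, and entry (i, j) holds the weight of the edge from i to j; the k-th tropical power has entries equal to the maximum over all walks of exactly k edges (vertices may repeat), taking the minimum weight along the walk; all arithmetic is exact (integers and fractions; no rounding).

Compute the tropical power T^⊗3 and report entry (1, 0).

T^⊗2:
  [53, 27, 9]
  [48, 27, 36]
  [27, 12, 53]
T^⊗3:
  [27, 12, 53]
  [36, 27, 48]
  [53, 27, 27]
Key observation: the optimum is the walk 1->0->2->0, with weight 36 min 90 min 53 = 36.
Optimal value attained by: walk 1->0->2->0.
Answer: (T^⊗3)[1][0] = 36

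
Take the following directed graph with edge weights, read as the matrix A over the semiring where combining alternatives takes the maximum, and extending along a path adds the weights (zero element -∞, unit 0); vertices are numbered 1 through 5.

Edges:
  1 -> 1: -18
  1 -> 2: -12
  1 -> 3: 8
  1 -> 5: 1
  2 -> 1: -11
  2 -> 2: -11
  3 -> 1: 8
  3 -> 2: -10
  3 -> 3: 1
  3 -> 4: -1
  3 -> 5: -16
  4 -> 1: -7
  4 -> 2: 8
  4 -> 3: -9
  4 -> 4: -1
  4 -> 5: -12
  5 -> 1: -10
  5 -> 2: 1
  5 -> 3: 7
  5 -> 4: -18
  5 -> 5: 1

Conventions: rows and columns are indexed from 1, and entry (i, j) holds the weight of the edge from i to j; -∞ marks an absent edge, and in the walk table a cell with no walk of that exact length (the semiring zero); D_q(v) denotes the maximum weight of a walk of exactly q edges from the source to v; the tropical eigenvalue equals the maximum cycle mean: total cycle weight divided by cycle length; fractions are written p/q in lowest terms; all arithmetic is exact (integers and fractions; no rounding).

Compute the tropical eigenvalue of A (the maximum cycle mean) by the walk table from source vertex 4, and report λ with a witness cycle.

q=0: [-∞, -∞, -∞, 0, -∞]
q=1: [-7, 8, -9, -1, -12]
q=2: [-1, 7, 1, -2, -6]
q=3: [9, 6, 7, 0, 0]
q=4: [15, 8, 17, 6, 10]
q=5: [25, 14, 23, 16, 16]
Optimal cycle mean attained by: cycle 1->3->1, total 8 + 8, length 2.
Answer: λ = 8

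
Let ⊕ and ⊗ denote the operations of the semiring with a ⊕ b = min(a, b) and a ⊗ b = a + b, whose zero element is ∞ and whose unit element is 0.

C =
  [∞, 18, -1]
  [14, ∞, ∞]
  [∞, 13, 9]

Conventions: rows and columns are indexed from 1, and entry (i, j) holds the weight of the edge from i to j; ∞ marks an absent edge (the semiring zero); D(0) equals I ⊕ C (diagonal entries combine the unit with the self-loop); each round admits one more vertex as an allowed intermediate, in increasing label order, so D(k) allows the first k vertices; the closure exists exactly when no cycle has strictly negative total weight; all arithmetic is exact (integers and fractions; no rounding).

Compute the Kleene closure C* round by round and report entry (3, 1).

D(0):
  [0, 18, -1]
  [14, 0, ∞]
  [∞, 13, 0]
D(1):
  [0, 18, -1]
  [14, 0, 13]
  [∞, 13, 0]
D(2):
  [0, 18, -1]
  [14, 0, 13]
  [27, 13, 0]
D(3):
  [0, 12, -1]
  [14, 0, 13]
  [27, 13, 0]
Answer: C*[3][1] = 27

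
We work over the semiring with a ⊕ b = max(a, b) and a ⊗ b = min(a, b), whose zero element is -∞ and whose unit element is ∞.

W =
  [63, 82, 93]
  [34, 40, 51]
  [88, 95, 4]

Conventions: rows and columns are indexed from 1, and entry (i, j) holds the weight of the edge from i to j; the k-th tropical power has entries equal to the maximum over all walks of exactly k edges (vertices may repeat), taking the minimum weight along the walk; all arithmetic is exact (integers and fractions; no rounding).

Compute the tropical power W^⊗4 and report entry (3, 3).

W^⊗2:
  [88, 93, 63]
  [51, 51, 40]
  [63, 82, 88]
W^⊗3:
  [63, 82, 88]
  [51, 51, 51]
  [88, 88, 63]
W^⊗4:
  [88, 88, 63]
  [51, 51, 51]
  [63, 82, 88]
Key observation: the optimum is the walk 3->1->3->1->3, with weight 88 min 93 min 88 min 93 = 88.
Optimal value attained by: walk 3->1->3->1->3.
Answer: (W^⊗4)[3][3] = 88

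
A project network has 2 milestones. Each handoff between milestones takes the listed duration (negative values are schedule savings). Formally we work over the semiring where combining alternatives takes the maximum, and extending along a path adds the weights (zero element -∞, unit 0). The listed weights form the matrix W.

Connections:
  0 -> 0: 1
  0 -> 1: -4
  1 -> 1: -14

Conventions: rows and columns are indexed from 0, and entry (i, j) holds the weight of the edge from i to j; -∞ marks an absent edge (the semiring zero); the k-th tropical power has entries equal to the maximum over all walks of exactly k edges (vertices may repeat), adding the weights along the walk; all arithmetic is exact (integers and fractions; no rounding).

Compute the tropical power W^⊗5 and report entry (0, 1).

W^⊗2:
  [2, -3]
  [-∞, -28]
W^⊗3:
  [3, -2]
  [-∞, -42]
W^⊗4:
  [4, -1]
  [-∞, -56]
W^⊗5:
  [5, 0]
  [-∞, -70]
Key observation: the optimum is the walk 0->0->0->0->0->1, with weight 1 + 1 + 1 + 1 + (-4) = 0.
Optimal value attained by: walk 0->0->0->0->0->1.
Answer: (W^⊗5)[0][1] = 0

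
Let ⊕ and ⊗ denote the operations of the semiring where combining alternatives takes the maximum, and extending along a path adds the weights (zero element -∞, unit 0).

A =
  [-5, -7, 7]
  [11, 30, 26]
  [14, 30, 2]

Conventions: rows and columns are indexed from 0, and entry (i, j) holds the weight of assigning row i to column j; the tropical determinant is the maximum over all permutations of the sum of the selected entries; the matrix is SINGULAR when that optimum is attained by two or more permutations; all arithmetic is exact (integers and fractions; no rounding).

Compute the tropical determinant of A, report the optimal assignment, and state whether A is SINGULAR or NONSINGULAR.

σ = (0, 1, 2): (-5) + 30 + 2 = 27
σ = (0, 2, 1): (-5) + 26 + 30 = 51
σ = (1, 0, 2): (-7) + 11 + 2 = 6
σ = (1, 2, 0): (-7) + 26 + 14 = 33
σ = (2, 0, 1): 7 + 11 + 30 = 48
σ = (2, 1, 0): 7 + 30 + 14 = 51
Optimal value attained by: σ = (0, 2, 1).
Answer: det⊕(A) = 51; verdict: SINGULAR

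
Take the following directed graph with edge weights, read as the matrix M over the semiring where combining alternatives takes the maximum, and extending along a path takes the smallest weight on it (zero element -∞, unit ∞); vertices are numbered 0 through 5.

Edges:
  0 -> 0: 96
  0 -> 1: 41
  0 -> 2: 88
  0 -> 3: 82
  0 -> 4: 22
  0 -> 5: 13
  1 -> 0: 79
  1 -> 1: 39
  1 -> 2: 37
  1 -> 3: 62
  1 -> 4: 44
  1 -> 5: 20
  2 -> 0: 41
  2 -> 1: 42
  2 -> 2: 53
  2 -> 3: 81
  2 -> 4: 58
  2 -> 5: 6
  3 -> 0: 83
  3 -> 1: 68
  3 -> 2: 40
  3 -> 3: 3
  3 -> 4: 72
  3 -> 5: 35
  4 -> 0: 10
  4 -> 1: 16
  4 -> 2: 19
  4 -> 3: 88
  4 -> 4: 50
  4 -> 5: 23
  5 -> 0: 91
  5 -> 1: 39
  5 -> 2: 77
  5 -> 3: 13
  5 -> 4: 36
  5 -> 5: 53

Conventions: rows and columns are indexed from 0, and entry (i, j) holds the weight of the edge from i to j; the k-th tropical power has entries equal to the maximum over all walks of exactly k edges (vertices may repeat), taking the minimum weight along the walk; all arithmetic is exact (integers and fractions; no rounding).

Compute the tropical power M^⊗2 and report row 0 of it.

M^⊗2:
  [96, 68, 88, 82, 72, 35]
  [79, 62, 79, 79, 62, 35]
  [81, 68, 53, 58, 72, 35]
  [83, 41, 83, 82, 50, 35]
  [83, 68, 40, 50, 72, 35]
  [91, 42, 88, 82, 58, 53]
Answer: row 0 of M^⊗2 = [96, 68, 88, 82, 72, 35]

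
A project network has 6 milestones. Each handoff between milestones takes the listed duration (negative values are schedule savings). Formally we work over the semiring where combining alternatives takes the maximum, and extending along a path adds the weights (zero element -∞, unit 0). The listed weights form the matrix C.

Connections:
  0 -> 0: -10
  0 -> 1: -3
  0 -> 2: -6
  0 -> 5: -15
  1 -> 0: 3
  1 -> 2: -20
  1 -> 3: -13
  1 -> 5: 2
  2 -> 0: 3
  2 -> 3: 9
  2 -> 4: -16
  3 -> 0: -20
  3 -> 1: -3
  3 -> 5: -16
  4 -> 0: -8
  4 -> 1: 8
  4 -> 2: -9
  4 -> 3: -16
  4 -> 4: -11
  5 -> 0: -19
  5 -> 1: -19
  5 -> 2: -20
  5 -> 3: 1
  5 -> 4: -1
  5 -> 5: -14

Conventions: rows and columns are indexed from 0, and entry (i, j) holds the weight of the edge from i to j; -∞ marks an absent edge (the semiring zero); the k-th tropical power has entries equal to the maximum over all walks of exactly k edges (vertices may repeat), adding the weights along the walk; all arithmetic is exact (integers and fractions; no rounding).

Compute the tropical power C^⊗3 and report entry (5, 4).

C^⊗2:
  [0, -13, -16, 3, -16, -1]
  [-7, 0, -3, 3, 1, -12]
  [-7, 6, -3, -32, -27, -7]
  [0, -23, -23, -15, -17, -1]
  [11, -3, -12, 0, -22, 10]
  [-9, 7, -10, -11, -12, -15]
C^⊗3:
  [-10, 0, -6, 0, -2, -11]
  [3, 9, -8, 6, -10, 2]
  [9, -10, -13, 6, -8, 8]
  [-10, -3, -6, 0, -2, -15]
  [1, 8, 5, 11, 9, -1]
  [10, -4, -13, -1, -16, 9]
Key observation: the optimum is the walk 5->3->5->4, with weight 1 + (-16) + (-1) = -16.
Optimal value attained by: walk 5->3->5->4.
Answer: (C^⊗3)[5][4] = -16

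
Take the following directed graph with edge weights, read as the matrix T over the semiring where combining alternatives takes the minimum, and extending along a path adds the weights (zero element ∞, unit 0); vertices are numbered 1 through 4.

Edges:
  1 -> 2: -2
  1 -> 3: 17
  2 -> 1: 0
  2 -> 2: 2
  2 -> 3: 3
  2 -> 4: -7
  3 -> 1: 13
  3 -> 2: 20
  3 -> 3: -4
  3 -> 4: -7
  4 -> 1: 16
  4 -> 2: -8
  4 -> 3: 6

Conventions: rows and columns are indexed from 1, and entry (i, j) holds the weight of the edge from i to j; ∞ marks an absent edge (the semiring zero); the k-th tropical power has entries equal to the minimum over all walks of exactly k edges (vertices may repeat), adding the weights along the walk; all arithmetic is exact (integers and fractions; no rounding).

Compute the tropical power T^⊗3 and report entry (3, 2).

T^⊗2:
  [-2, 0, 1, -9]
  [2, -15, -1, -5]
  [9, -15, -8, -11]
  [-8, -6, -5, -15]
T^⊗3:
  [0, -17, -3, -7]
  [-15, -13, -12, -22]
  [-15, -19, -12, -22]
  [-6, -23, -9, -13]
Key observation: the optimum is the walk 3->3->4->2, with weight (-4) + (-7) + (-8) = -19.
Optimal value attained by: walk 3->3->4->2.
Answer: (T^⊗3)[3][2] = -19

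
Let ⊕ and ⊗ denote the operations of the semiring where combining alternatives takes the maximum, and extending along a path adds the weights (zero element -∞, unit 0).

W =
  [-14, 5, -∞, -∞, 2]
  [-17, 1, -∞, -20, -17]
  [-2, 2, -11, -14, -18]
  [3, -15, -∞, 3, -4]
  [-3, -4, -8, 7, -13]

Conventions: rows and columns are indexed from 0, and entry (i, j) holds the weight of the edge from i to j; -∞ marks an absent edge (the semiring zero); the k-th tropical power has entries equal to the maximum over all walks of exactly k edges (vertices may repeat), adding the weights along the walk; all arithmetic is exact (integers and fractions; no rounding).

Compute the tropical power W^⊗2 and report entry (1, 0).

W^⊗2:
  [-1, 6, -6, 9, -11]
  [-16, 2, -25, -10, -15]
  [-11, 3, -22, -11, 0]
  [6, 8, -12, 6, 5]
  [10, 2, -19, 10, 3]
Key observation: the optimum is the walk 1->1->0, with weight 1 + (-17) = -16.
Optimal value attained by: walk 1->1->0.
Answer: (W^⊗2)[1][0] = -16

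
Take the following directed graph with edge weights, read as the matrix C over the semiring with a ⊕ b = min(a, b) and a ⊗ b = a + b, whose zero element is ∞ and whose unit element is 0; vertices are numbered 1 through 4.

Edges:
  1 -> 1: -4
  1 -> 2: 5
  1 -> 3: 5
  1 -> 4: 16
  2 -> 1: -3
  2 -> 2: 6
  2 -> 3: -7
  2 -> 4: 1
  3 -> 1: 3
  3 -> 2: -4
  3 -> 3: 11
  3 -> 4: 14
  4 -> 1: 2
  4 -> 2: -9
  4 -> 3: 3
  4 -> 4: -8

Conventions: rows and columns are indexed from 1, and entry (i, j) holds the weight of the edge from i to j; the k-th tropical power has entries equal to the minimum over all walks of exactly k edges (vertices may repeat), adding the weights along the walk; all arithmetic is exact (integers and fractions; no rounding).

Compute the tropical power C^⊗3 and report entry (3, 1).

C^⊗2:
  [-8, 1, -2, 6]
  [-7, -11, -1, -7]
  [-7, 2, -11, -3]
  [-12, -17, -16, -16]
C^⊗3:
  [-12, -6, -6, -2]
  [-14, -16, -18, -15]
  [-11, -15, -5, -11]
  [-20, -25, -24, -24]
Key observation: the optimum is the walk 3->2->1->1, with weight (-4) + (-3) + (-4) = -11.
Optimal value attained by: walk 3->2->1->1.
Answer: (C^⊗3)[3][1] = -11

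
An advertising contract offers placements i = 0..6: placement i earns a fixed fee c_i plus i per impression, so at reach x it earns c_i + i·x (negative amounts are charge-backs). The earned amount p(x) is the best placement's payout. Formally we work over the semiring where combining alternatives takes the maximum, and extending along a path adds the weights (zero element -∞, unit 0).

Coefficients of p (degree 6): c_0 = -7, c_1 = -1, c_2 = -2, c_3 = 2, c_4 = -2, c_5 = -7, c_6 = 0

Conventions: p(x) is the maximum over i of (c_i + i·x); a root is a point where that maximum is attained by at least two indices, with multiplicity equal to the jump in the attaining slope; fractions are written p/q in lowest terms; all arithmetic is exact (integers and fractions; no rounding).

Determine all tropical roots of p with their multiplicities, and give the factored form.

hull edge (i=0, c=-7) to (i=1, c=-1): slope 6, span 1
hull edge (i=1, c=-1) to (i=3, c=2): slope 3/2, span 2
hull edge (i=3, c=2) to (i=6, c=0): slope -2/3, span 3
Factored form: p(x) = 0 ⊗ (x ⊕ (-6)) ⊗ (x ⊕ (-3/2)) ⊗ (x ⊕ (-3/2)) ⊗ (x ⊕ 2/3) ⊗ (x ⊕ 2/3) ⊗ (x ⊕ 2/3)
Answer: roots = -6 (mult 1), -3/2 (mult 2), 2/3 (mult 3)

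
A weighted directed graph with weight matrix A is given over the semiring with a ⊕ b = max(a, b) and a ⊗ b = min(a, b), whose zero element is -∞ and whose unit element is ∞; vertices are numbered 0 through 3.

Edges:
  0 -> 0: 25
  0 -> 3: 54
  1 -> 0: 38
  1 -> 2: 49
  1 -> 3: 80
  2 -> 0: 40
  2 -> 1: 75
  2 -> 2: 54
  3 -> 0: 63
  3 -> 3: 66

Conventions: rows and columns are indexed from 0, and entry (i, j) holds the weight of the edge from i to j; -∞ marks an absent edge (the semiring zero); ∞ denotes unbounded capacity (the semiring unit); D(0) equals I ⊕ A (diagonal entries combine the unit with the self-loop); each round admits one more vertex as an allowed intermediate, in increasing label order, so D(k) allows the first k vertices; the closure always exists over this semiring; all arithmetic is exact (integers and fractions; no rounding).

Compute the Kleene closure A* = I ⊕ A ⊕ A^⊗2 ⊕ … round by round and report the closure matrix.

D(0):
  [∞, -∞, -∞, 54]
  [38, ∞, 49, 80]
  [40, 75, ∞, -∞]
  [63, -∞, -∞, ∞]
D(1):
  [∞, -∞, -∞, 54]
  [38, ∞, 49, 80]
  [40, 75, ∞, 40]
  [63, -∞, -∞, ∞]
D(2):
  [∞, -∞, -∞, 54]
  [38, ∞, 49, 80]
  [40, 75, ∞, 75]
  [63, -∞, -∞, ∞]
D(3):
  [∞, -∞, -∞, 54]
  [40, ∞, 49, 80]
  [40, 75, ∞, 75]
  [63, -∞, -∞, ∞]
D(4):
  [∞, -∞, -∞, 54]
  [63, ∞, 49, 80]
  [63, 75, ∞, 75]
  [63, -∞, -∞, ∞]
Answer: A* = [[∞, -∞, -∞, 54], [63, ∞, 49, 80], [63, 75, ∞, 75], [63, -∞, -∞, ∞]]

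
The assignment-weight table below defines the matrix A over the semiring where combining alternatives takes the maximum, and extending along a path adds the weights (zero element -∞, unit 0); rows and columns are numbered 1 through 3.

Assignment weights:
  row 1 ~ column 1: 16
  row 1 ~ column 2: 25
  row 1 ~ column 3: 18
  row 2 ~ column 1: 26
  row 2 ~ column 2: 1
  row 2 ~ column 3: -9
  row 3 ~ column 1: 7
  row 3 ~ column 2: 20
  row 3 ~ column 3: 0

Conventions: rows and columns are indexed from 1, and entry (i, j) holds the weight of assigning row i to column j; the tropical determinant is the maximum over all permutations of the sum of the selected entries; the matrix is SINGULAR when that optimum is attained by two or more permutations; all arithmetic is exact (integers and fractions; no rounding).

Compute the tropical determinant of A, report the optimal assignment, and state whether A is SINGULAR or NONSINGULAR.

σ = (1, 2, 3): 16 + 1 + 0 = 17
σ = (1, 3, 2): 16 + (-9) + 20 = 27
σ = (2, 1, 3): 25 + 26 + 0 = 51
σ = (2, 3, 1): 25 + (-9) + 7 = 23
σ = (3, 1, 2): 18 + 26 + 20 = 64
σ = (3, 2, 1): 18 + 1 + 7 = 26
Optimal value attained by: σ = (3, 1, 2).
Answer: det⊕(A) = 64; verdict: NONSINGULAR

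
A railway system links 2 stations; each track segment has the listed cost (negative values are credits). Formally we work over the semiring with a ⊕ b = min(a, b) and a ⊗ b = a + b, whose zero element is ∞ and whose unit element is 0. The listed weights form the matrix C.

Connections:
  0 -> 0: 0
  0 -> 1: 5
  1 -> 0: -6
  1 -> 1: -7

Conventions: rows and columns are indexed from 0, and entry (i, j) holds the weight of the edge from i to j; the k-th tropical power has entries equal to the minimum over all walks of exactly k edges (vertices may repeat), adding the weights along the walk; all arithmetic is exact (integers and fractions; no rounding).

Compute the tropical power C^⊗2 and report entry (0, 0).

C^⊗2:
  [-1, -2]
  [-13, -14]
Key observation: the optimum is the walk 0->1->0, with weight 5 + (-6) = -1.
Optimal value attained by: walk 0->1->0.
Answer: (C^⊗2)[0][0] = -1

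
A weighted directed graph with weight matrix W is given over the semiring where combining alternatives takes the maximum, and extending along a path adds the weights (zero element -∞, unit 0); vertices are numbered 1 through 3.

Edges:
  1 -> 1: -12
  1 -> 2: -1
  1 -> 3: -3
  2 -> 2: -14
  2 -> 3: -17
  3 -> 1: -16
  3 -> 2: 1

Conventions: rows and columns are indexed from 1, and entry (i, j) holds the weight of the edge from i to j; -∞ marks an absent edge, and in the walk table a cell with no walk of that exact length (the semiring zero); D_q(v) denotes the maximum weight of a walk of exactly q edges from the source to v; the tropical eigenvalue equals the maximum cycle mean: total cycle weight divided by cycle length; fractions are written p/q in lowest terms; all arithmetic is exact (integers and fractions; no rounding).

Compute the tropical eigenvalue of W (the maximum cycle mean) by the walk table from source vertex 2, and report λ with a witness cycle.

q=0: [-∞, 0, -∞]
q=1: [-∞, -14, -17]
q=2: [-33, -16, -31]
q=3: [-45, -30, -33]
Optimal cycle mean attained by: cycle 2->3->2, total (-17) + 1, length 2.
Answer: λ = -8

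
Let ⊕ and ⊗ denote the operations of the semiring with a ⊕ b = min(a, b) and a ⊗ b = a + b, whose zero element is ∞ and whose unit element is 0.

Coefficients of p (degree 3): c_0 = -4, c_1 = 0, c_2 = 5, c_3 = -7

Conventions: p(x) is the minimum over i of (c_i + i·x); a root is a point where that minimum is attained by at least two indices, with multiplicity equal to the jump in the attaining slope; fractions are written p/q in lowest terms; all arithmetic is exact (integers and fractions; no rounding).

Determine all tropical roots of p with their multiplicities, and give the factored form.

hull edge (i=0, c=-4) to (i=3, c=-7): slope -1, span 3
Factored form: p(x) = -7 ⊗ (x ⊕ 1) ⊗ (x ⊕ 1) ⊗ (x ⊕ 1)
Answer: roots = 1 (mult 3)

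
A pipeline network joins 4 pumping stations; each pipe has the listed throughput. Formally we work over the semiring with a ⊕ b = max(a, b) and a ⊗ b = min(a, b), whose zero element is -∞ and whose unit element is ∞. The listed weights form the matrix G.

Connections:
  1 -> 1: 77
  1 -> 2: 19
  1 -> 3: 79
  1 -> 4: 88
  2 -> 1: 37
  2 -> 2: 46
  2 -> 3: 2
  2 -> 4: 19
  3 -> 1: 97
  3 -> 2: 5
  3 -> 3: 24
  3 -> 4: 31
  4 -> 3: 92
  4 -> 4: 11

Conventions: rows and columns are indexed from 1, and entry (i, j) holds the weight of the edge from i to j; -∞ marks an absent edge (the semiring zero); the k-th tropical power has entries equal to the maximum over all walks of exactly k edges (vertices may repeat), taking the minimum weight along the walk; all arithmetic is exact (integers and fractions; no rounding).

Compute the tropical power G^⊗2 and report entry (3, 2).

G^⊗2:
  [79, 19, 88, 77]
  [37, 46, 37, 37]
  [77, 19, 79, 88]
  [92, 5, 24, 31]
Key observation: the optimum is the walk 3->1->2, with weight 97 min 19 = 19.
Optimal value attained by: walk 3->1->2.
Answer: (G^⊗2)[3][2] = 19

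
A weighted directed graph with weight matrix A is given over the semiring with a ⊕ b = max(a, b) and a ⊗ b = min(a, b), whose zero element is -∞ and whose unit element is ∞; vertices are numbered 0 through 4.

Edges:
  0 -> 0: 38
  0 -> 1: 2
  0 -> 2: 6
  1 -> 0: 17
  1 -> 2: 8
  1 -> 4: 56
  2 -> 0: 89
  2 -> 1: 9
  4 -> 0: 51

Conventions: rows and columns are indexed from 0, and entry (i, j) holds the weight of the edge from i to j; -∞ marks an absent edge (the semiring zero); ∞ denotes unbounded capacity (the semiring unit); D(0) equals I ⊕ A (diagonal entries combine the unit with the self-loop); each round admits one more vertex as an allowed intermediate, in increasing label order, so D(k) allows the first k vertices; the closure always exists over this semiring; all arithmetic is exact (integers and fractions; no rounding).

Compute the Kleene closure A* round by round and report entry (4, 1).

D(0):
  [∞, 2, 6, -∞, -∞]
  [17, ∞, 8, -∞, 56]
  [89, 9, ∞, -∞, -∞]
  [-∞, -∞, -∞, ∞, -∞]
  [51, -∞, -∞, -∞, ∞]
D(1):
  [∞, 2, 6, -∞, -∞]
  [17, ∞, 8, -∞, 56]
  [89, 9, ∞, -∞, -∞]
  [-∞, -∞, -∞, ∞, -∞]
  [51, 2, 6, -∞, ∞]
D(2):
  [∞, 2, 6, -∞, 2]
  [17, ∞, 8, -∞, 56]
  [89, 9, ∞, -∞, 9]
  [-∞, -∞, -∞, ∞, -∞]
  [51, 2, 6, -∞, ∞]
D(3):
  [∞, 6, 6, -∞, 6]
  [17, ∞, 8, -∞, 56]
  [89, 9, ∞, -∞, 9]
  [-∞, -∞, -∞, ∞, -∞]
  [51, 6, 6, -∞, ∞]
D(4):
  [∞, 6, 6, -∞, 6]
  [17, ∞, 8, -∞, 56]
  [89, 9, ∞, -∞, 9]
  [-∞, -∞, -∞, ∞, -∞]
  [51, 6, 6, -∞, ∞]
D(5):
  [∞, 6, 6, -∞, 6]
  [51, ∞, 8, -∞, 56]
  [89, 9, ∞, -∞, 9]
  [-∞, -∞, -∞, ∞, -∞]
  [51, 6, 6, -∞, ∞]
Answer: A*[4][1] = 6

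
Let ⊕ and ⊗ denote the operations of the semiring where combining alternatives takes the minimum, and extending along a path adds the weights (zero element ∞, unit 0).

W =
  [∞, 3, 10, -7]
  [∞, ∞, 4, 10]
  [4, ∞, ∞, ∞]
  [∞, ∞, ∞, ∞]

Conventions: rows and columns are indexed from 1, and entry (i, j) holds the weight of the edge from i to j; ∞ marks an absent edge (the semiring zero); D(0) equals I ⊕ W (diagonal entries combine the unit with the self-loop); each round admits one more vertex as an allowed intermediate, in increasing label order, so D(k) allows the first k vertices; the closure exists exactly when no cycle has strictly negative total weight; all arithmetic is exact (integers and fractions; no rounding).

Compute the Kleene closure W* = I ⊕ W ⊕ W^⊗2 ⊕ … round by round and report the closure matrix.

D(0):
  [0, 3, 10, -7]
  [∞, 0, 4, 10]
  [4, ∞, 0, ∞]
  [∞, ∞, ∞, 0]
D(1):
  [0, 3, 10, -7]
  [∞, 0, 4, 10]
  [4, 7, 0, -3]
  [∞, ∞, ∞, 0]
D(2):
  [0, 3, 7, -7]
  [∞, 0, 4, 10]
  [4, 7, 0, -3]
  [∞, ∞, ∞, 0]
D(3):
  [0, 3, 7, -7]
  [8, 0, 4, 1]
  [4, 7, 0, -3]
  [∞, ∞, ∞, 0]
D(4):
  [0, 3, 7, -7]
  [8, 0, 4, 1]
  [4, 7, 0, -3]
  [∞, ∞, ∞, 0]
Answer: W* = [[0, 3, 7, -7], [8, 0, 4, 1], [4, 7, 0, -3], [∞, ∞, ∞, 0]]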